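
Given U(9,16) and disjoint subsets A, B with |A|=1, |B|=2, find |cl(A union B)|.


|A union B| = 1 + 2 = 3 (disjoint).
In U(9,16), cl(S) = S if |S| < 9, else cl(S) = E.
Since 3 < 9, cl(A union B) = A union B.
|cl(A union B)| = 3.

3


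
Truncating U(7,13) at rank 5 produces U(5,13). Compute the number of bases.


Truncating U(7,13) to rank 5 gives U(5,13).
Bases of U(5,13) are all 5-element subsets of 13 elements.
Number of bases = C(13,5) = 13! / (5! * 8!) = 1287.

1287


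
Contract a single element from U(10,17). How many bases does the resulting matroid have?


Contracting e from U(10,17) gives U(9,16).
Bases of U(9,16) = (16 choose 9) = 11440.

11440


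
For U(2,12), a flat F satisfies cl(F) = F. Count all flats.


Flats of U(2,12): every subset of size < 2 is a flat, plus E itself.
Count = C(12,0) + C(12,1) + 1
     = 1 + 12 + 1
     = 14.

14


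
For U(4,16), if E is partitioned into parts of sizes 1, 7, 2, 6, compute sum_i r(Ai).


r(Ai) = min(|Ai|, 4) for each part.
Sum = min(1,4) + min(7,4) + min(2,4) + min(6,4)
    = 1 + 4 + 2 + 4
    = 11.

11


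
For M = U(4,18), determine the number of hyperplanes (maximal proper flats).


Hyperplanes of U(4,18) are flats of rank 3.
In a uniform matroid, these are exactly the (3)-element subsets.
Count = C(18,3) = (18 * 17 * 16) / (1 * 2 * 3) = 816.

816


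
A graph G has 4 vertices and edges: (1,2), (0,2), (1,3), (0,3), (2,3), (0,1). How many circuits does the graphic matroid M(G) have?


A circuit in a graphic matroid = edge set of a simple cycle.
G has 4 vertices and 6 edges.
Enumerating all minimal edge subsets forming cycles...
Total circuits found: 7.

7


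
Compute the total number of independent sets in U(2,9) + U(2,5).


For a direct sum, |I(M1+M2)| = |I(M1)| * |I(M2)|.
|I(U(2,9))| = sum C(9,k) for k=0..2 = 46.
|I(U(2,5))| = sum C(5,k) for k=0..2 = 16.
Total = 46 * 16 = 736.

736


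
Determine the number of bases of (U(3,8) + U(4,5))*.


(M1+M2)* = M1* + M2*.
M1* = U(5,8), bases: C(8,5) = 56.
M2* = U(1,5), bases: C(5,1) = 5.
|B(M*)| = 56 * 5 = 280.

280


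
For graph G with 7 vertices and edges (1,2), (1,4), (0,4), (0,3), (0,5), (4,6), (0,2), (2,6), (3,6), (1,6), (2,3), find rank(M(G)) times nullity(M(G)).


r(M) = |V| - c = 7 - 1 = 6.
nullity = |E| - r(M) = 11 - 6 = 5.
Product = 6 * 5 = 30.

30


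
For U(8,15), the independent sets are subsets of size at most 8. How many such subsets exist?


Independent sets of U(8,15) are all subsets of size <= 8.
Count = C(15,0) + C(15,1) + C(15,2) + C(15,3) + C(15,4) + C(15,5) + C(15,6) + C(15,7) + C(15,8)
     = 1 + 15 + 105 + 455 + 1365 + 3003 + 5005 + 6435 + 6435
     = 22819.

22819


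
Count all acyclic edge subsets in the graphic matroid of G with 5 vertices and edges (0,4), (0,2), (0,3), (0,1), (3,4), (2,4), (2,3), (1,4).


An independent set in a graphic matroid is an acyclic edge subset.
G has 5 vertices and 8 edges.
Enumerate all 2^8 = 256 subsets, checking for acyclicity.
Total independent sets = 128.

128


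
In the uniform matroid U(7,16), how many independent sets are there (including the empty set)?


Independent sets of U(7,16) are all subsets of size <= 7.
Count = (16 choose 0) + (16 choose 1) + (16 choose 2) + (16 choose 3) + (16 choose 4) + (16 choose 5) + (16 choose 6) + (16 choose 7)
     = 1 + 16 + 120 + 560 + 1820 + 4368 + 8008 + 11440
     = 26333.

26333


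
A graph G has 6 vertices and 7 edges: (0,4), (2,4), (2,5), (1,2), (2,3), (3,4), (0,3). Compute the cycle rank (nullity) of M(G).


Cycle rank (nullity) = |E| - r(M) = |E| - (|V| - c).
|E| = 7, |V| = 6, c = 1.
Nullity = 7 - (6 - 1) = 7 - 5 = 2.

2


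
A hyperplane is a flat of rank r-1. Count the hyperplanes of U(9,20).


Hyperplanes of U(9,20) are flats of rank 8.
In a uniform matroid, these are exactly the (8)-element subsets.
Count = C(20,8) = 125970.

125970


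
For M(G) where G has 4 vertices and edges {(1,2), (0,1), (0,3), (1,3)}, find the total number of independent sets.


An independent set in a graphic matroid is an acyclic edge subset.
G has 4 vertices and 4 edges.
Enumerate all 2^4 = 16 subsets, checking for acyclicity.
Total independent sets = 14.

14


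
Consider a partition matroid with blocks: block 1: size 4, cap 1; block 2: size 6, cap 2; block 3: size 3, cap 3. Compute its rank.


Rank of a partition matroid = sum of min(|Si|, ci) for each block.
= min(4,1) + min(6,2) + min(3,3)
= 1 + 2 + 3
= 6.

6


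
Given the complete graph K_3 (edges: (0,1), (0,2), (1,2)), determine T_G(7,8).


T(K_3; x,y) = x^2 + x + y.
T(7,8) = 49 + 7 + 8 = 64.

64


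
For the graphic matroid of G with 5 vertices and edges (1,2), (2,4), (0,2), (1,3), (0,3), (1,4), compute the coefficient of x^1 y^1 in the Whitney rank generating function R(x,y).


R(x,y) = sum over A in 2^E of x^(r(E)-r(A)) * y^(|A|-r(A)).
G has 5 vertices, 6 edges. r(E) = 4.
Enumerate all 2^6 = 64 subsets.
Count subsets with r(E)-r(A)=1 and |A|-r(A)=1: 4.

4


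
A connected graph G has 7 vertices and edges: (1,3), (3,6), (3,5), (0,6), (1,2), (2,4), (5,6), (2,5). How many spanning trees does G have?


By Kirchhoff's matrix tree theorem, the number of spanning trees equals
the determinant of any cofactor of the Laplacian matrix L.
G has 7 vertices and 8 edges.
Computing the (6 x 6) cofactor determinant gives 11.

11


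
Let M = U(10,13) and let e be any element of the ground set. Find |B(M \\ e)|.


Deleting e from U(10,13) gives U(10,12) since n > r.
Bases of U(10,12) = C(12,10) = 66.

66


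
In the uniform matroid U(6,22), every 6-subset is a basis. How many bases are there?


Bases of U(6,22) are all 6-element subsets of the 22-element ground set.
Number of bases = C(22,6).
C(22,6) = 22! / (6! * 16!) = 74613.

74613


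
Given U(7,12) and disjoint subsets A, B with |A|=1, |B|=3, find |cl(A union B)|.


|A union B| = 1 + 3 = 4 (disjoint).
In U(7,12), cl(S) = S if |S| < 7, else cl(S) = E.
Since 4 < 7, cl(A union B) = A union B.
|cl(A union B)| = 4.

4


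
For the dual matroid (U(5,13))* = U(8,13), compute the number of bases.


The dual of U(r,n) is U(n-r, n) = U(8,13).
Bases of U(8,13) are all (8)-element subsets.
|B(M*)| = (13 choose 8) = 1287.

1287


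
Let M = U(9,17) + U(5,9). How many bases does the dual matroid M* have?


(M1+M2)* = M1* + M2*.
M1* = U(8,17), bases: C(17,8) = 24310.
M2* = U(4,9), bases: C(9,4) = 126.
|B(M*)| = 24310 * 126 = 3063060.

3063060


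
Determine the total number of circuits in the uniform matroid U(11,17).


In U(11,17), circuits are the (12)-element subsets.
Any set of 12 elements is dependent, and removing any one element gives
an independent set of size 11, so it is a minimal dependent set.
Number of circuits = C(17,12) = 17! / (12! * 5!) = 6188.

6188


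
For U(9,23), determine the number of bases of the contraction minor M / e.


Contracting e from U(9,23) gives U(8,22).
Bases of U(8,22) = C(22,8) = 22! / (8! * 14!) = 319770.

319770


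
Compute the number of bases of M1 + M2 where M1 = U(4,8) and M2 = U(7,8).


Bases of a direct sum M1 + M2: |B| = |B(M1)| * |B(M2)|.
|B(U(4,8))| = C(8,4) = 70.
|B(U(7,8))| = C(8,7) = 8.
Total bases = 70 * 8 = 560.

560


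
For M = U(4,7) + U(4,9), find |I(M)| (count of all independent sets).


For a direct sum, |I(M1+M2)| = |I(M1)| * |I(M2)|.
|I(U(4,7))| = sum C(7,k) for k=0..4 = 99.
|I(U(4,9))| = sum C(9,k) for k=0..4 = 256.
Total = 99 * 256 = 25344.

25344


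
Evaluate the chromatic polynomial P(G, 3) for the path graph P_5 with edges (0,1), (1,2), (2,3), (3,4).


P(P_5, k) = k * (k-1)^(4).
P(3) = 3 * 2^4 = 3 * 16 = 48.

48


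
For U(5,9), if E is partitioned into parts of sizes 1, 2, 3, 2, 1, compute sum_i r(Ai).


r(Ai) = min(|Ai|, 5) for each part.
Sum = min(1,5) + min(2,5) + min(3,5) + min(2,5) + min(1,5)
    = 1 + 2 + 3 + 2 + 1
    = 9.

9


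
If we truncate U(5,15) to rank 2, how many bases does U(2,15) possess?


Truncating U(5,15) to rank 2 gives U(2,15).
Bases of U(2,15) are all 2-element subsets of 15 elements.
Number of bases = (15 choose 2) = 105.

105


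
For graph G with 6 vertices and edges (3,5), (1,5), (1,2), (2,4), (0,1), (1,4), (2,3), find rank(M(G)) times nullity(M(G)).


r(M) = |V| - c = 6 - 1 = 5.
nullity = |E| - r(M) = 7 - 5 = 2.
Product = 5 * 2 = 10.

10


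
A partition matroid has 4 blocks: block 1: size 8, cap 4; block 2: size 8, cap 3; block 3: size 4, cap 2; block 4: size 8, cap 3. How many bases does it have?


A basis picks exactly ci elements from block i.
Number of bases = product of C(|Si|, ci).
= C(8,4) * C(8,3) * C(4,2) * C(8,3)
= 70 * 56 * 6 * 56
= 1317120.

1317120


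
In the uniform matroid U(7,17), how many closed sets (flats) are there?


Flats of U(7,17): every subset of size < 7 is a flat, plus E itself.
Count = (17 choose 0) + (17 choose 1) + (17 choose 2) + (17 choose 3) + (17 choose 4) + (17 choose 5) + (17 choose 6) + 1
     = 1 + 17 + 136 + 680 + 2380 + 6188 + 12376 + 1
     = 21779.

21779


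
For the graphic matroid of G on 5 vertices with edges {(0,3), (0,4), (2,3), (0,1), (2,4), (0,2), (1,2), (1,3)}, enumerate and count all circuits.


A circuit in a graphic matroid = edge set of a simple cycle.
G has 5 vertices and 8 edges.
Enumerating all minimal edge subsets forming cycles...
Total circuits found: 12.

12


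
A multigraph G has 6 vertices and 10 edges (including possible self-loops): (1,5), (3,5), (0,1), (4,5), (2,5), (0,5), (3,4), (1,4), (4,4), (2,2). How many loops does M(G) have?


In a graphic matroid, a loop is a self-loop edge (u,u) with rank 0.
Examining all 10 edges for self-loops...
Self-loops found: (4,4), (2,2)
Number of loops = 2.

2


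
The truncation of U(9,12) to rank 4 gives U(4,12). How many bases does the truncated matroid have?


Truncating U(9,12) to rank 4 gives U(4,12).
Bases of U(4,12) are all 4-element subsets of 12 elements.
Number of bases = (12 choose 4) = 495.

495


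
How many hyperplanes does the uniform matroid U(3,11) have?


Hyperplanes of U(3,11) are flats of rank 2.
In a uniform matroid, these are exactly the (2)-element subsets.
Count = (11 choose 2) = 55.

55


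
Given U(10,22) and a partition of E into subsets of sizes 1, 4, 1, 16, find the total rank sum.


r(Ai) = min(|Ai|, 10) for each part.
Sum = min(1,10) + min(4,10) + min(1,10) + min(16,10)
    = 1 + 4 + 1 + 10
    = 16.

16


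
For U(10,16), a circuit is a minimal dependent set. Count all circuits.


In U(10,16), circuits are the (11)-element subsets.
Any set of 11 elements is dependent, and removing any one element gives
an independent set of size 10, so it is a minimal dependent set.
Number of circuits = C(16,11) = 16! / (11! * 5!) = 4368.

4368


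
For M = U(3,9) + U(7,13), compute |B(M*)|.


(M1+M2)* = M1* + M2*.
M1* = U(6,9), bases: C(9,6) = 84.
M2* = U(6,13), bases: C(13,6) = 1716.
|B(M*)| = 84 * 1716 = 144144.

144144


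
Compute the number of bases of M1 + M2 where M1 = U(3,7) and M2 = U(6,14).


Bases of a direct sum M1 + M2: |B| = |B(M1)| * |B(M2)|.
|B(U(3,7))| = C(7,3) = 35.
|B(U(6,14))| = C(14,6) = 3003.
Total bases = 35 * 3003 = 105105.

105105


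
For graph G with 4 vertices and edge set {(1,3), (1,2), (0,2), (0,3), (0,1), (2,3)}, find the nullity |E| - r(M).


Cycle rank (nullity) = |E| - r(M) = |E| - (|V| - c).
|E| = 6, |V| = 4, c = 1.
Nullity = 6 - (4 - 1) = 6 - 3 = 3.

3


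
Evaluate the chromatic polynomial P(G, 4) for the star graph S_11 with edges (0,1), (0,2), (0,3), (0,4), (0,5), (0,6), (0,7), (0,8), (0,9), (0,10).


P(tree, k) = k * (k-1)^(10) for any tree on 11 vertices.
P(4) = 4 * 3^10 = 4 * 59049 = 236196.

236196


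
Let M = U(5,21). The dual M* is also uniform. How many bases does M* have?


The dual of U(r,n) is U(n-r, n) = U(16,21).
Bases of U(16,21) are all (16)-element subsets.
|B(M*)| = (21 choose 16) = 20349.

20349


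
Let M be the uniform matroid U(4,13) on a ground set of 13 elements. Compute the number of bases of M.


Bases of U(4,13) are all 4-element subsets of the 13-element ground set.
Number of bases = C(13,4).
C(13,4) = (13 * 12 * 11 * 10) / (1 * 2 * 3 * 4) = 715.

715


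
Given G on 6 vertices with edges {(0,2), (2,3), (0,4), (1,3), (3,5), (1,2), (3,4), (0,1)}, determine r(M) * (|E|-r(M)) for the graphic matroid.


r(M) = |V| - c = 6 - 1 = 5.
nullity = |E| - r(M) = 8 - 5 = 3.
Product = 5 * 3 = 15.

15


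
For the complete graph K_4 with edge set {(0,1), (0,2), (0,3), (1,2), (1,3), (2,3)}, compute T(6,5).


T(K_4; x,y) = x^3 + 3x^2 + 4xy + 2x + y^3 + 3y^2 + 2y.
Substituting x=6, y=5:
= 216 + 108 + 120 + 12 + 125 + 75 + 10
= 666.

666


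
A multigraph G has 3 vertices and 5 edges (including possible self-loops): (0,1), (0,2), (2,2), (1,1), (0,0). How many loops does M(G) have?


In a graphic matroid, a loop is a self-loop edge (u,u) with rank 0.
Examining all 5 edges for self-loops...
Self-loops found: (2,2), (1,1), (0,0)
Number of loops = 3.

3


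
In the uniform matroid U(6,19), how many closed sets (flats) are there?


Flats of U(6,19): every subset of size < 6 is a flat, plus E itself.
Count = (19 choose 0) + (19 choose 1) + (19 choose 2) + (19 choose 3) + (19 choose 4) + (19 choose 5) + 1
     = 1 + 19 + 171 + 969 + 3876 + 11628 + 1
     = 16665.

16665


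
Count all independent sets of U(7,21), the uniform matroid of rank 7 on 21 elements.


Independent sets of U(7,21) are all subsets of size <= 7.
Count = C(21,0) + C(21,1) + C(21,2) + C(21,3) + C(21,4) + C(21,5) + C(21,6) + C(21,7)
     = 1 + 21 + 210 + 1330 + 5985 + 20349 + 54264 + 116280
     = 198440.

198440


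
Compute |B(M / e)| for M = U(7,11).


Contracting e from U(7,11) gives U(6,10).
Bases of U(6,10) = C(10,6) = 210.

210


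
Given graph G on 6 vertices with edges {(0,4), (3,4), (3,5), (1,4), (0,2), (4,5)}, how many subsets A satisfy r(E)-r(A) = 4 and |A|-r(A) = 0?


R(x,y) = sum over A in 2^E of x^(r(E)-r(A)) * y^(|A|-r(A)).
G has 6 vertices, 6 edges. r(E) = 5.
Enumerate all 2^6 = 64 subsets.
Count subsets with r(E)-r(A)=4 and |A|-r(A)=0: 6.

6


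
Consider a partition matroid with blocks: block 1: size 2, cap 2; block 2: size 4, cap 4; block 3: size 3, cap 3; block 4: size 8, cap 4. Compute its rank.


Rank of a partition matroid = sum of min(|Si|, ci) for each block.
= min(2,2) + min(4,4) + min(3,3) + min(8,4)
= 2 + 4 + 3 + 4
= 13.

13


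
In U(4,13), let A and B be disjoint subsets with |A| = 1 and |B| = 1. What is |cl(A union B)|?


|A union B| = 1 + 1 = 2 (disjoint).
In U(4,13), cl(S) = S if |S| < 4, else cl(S) = E.
Since 2 < 4, cl(A union B) = A union B.
|cl(A union B)| = 2.

2


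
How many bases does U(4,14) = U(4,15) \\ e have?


Deleting e from U(4,15) gives U(4,14) since n > r.
Bases of U(4,14) = C(14,4) = (14 * 13 * 12 * 11) / (1 * 2 * 3 * 4) = 1001.

1001


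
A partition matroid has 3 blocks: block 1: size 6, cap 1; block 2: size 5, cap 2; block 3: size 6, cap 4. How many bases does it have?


A basis picks exactly ci elements from block i.
Number of bases = product of C(|Si|, ci).
= C(6,1) * C(5,2) * C(6,4)
= 6 * 10 * 15
= 900.

900


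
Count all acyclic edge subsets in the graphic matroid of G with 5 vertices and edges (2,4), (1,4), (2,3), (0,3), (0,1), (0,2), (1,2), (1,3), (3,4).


An independent set in a graphic matroid is an acyclic edge subset.
G has 5 vertices and 9 edges.
Enumerate all 2^9 = 512 subsets, checking for acyclicity.
Total independent sets = 198.

198


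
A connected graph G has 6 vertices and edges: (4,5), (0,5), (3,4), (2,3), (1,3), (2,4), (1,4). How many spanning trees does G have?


By Kirchhoff's matrix tree theorem, the number of spanning trees equals
the determinant of any cofactor of the Laplacian matrix L.
G has 6 vertices and 7 edges.
Computing the (5 x 5) cofactor determinant gives 8.

8


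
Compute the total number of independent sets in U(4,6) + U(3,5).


For a direct sum, |I(M1+M2)| = |I(M1)| * |I(M2)|.
|I(U(4,6))| = sum C(6,k) for k=0..4 = 57.
|I(U(3,5))| = sum C(5,k) for k=0..3 = 26.
Total = 57 * 26 = 1482.

1482


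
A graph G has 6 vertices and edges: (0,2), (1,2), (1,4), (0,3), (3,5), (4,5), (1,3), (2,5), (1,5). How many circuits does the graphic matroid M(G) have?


A circuit in a graphic matroid = edge set of a simple cycle.
G has 6 vertices and 9 edges.
Enumerating all minimal edge subsets forming cycles...
Total circuits found: 12.

12


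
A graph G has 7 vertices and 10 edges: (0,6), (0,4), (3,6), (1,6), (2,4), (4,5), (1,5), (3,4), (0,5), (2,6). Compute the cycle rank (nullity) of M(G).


Cycle rank (nullity) = |E| - r(M) = |E| - (|V| - c).
|E| = 10, |V| = 7, c = 1.
Nullity = 10 - (7 - 1) = 10 - 6 = 4.

4


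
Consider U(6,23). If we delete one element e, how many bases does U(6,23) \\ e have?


Deleting e from U(6,23) gives U(6,22) since n > r.
Bases of U(6,22) = C(22,6) = 22! / (6! * 16!) = 74613.

74613


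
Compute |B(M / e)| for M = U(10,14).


Contracting e from U(10,14) gives U(9,13).
Bases of U(9,13) = (13 choose 9) = 715.

715


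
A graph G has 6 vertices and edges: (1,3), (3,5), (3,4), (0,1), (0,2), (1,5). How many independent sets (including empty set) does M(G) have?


An independent set in a graphic matroid is an acyclic edge subset.
G has 6 vertices and 6 edges.
Enumerate all 2^6 = 64 subsets, checking for acyclicity.
Total independent sets = 56.

56


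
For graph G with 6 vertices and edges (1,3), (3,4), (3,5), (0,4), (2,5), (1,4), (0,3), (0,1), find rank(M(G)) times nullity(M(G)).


r(M) = |V| - c = 6 - 1 = 5.
nullity = |E| - r(M) = 8 - 5 = 3.
Product = 5 * 3 = 15.

15


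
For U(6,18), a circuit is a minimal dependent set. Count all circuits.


In U(6,18), circuits are the (7)-element subsets.
Any set of 7 elements is dependent, and removing any one element gives
an independent set of size 6, so it is a minimal dependent set.
Number of circuits = C(18,7) = 18! / (7! * 11!) = 31824.

31824


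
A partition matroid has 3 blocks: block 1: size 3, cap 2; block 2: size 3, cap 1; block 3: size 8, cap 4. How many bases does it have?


A basis picks exactly ci elements from block i.
Number of bases = product of C(|Si|, ci).
= C(3,2) * C(3,1) * C(8,4)
= 3 * 3 * 70
= 630.

630


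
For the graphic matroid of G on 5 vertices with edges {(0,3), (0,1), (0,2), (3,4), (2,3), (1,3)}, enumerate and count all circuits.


A circuit in a graphic matroid = edge set of a simple cycle.
G has 5 vertices and 6 edges.
Enumerating all minimal edge subsets forming cycles...
Total circuits found: 3.

3


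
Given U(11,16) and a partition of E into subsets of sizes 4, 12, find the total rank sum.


r(Ai) = min(|Ai|, 11) for each part.
Sum = min(4,11) + min(12,11)
    = 4 + 11
    = 15.

15


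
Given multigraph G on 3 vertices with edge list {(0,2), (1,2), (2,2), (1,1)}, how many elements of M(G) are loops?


In a graphic matroid, a loop is a self-loop edge (u,u) with rank 0.
Examining all 4 edges for self-loops...
Self-loops found: (2,2), (1,1)
Number of loops = 2.

2


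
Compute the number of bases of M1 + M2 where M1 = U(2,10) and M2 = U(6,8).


Bases of a direct sum M1 + M2: |B| = |B(M1)| * |B(M2)|.
|B(U(2,10))| = C(10,2) = 45.
|B(U(6,8))| = C(8,6) = 28.
Total bases = 45 * 28 = 1260.

1260


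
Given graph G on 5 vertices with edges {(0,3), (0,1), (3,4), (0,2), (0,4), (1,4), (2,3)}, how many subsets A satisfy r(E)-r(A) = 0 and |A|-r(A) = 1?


R(x,y) = sum over A in 2^E of x^(r(E)-r(A)) * y^(|A|-r(A)).
G has 5 vertices, 7 edges. r(E) = 4.
Enumerate all 2^7 = 128 subsets.
Count subsets with r(E)-r(A)=0 and |A|-r(A)=1: 19.

19


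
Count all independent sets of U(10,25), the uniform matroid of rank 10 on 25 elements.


Independent sets of U(10,25) are all subsets of size <= 10.
Count = (25 choose 0) + (25 choose 1) + (25 choose 2) + (25 choose 3) + (25 choose 4) + (25 choose 5) + (25 choose 6) + (25 choose 7) + (25 choose 8) + (25 choose 9) + (25 choose 10)
     = 1 + 25 + 300 + 2300 + 12650 + 53130 + 177100 + 480700 + 1081575 + 2042975 + 3268760
     = 7119516.

7119516


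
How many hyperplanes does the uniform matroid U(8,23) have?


Hyperplanes of U(8,23) are flats of rank 7.
In a uniform matroid, these are exactly the (7)-element subsets.
Count = C(23,7) = 245157.

245157


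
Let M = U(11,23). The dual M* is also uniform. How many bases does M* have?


The dual of U(r,n) is U(n-r, n) = U(12,23).
Bases of U(12,23) are all (12)-element subsets.
|B(M*)| = C(23,12) = 1352078.

1352078


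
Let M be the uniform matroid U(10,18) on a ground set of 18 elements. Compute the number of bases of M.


Bases of U(10,18) are all 10-element subsets of the 18-element ground set.
Number of bases = C(18,10).
C(18,10) = 18! / (10! * 8!) = 43758.

43758


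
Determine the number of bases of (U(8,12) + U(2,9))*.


(M1+M2)* = M1* + M2*.
M1* = U(4,12), bases: C(12,4) = 495.
M2* = U(7,9), bases: C(9,7) = 36.
|B(M*)| = 495 * 36 = 17820.

17820


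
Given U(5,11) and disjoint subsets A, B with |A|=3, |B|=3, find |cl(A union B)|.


|A union B| = 3 + 3 = 6 (disjoint).
In U(5,11), cl(S) = S if |S| < 5, else cl(S) = E.
Since 6 >= 5, cl(A union B) = E.
|cl(A union B)| = 11.

11


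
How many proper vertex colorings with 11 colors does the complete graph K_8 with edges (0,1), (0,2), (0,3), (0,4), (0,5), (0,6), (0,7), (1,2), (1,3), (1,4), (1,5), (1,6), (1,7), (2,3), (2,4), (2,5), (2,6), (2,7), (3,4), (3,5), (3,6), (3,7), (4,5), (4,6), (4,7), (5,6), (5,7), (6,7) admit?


P(K_8, k) = k(k-1)(k-2)...(k-7).
P(11) = (11) * (10) * (9) * (8) * (7) * (6) * (5) * (4) = 6652800.

6652800


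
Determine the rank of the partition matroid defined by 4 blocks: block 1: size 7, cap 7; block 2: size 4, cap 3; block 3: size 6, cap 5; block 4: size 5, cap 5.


Rank of a partition matroid = sum of min(|Si|, ci) for each block.
= min(7,7) + min(4,3) + min(6,5) + min(5,5)
= 7 + 3 + 5 + 5
= 20.

20


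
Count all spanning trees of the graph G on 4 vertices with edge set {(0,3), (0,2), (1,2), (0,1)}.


By Kirchhoff's matrix tree theorem, the number of spanning trees equals
the determinant of any cofactor of the Laplacian matrix L.
G has 4 vertices and 4 edges.
Computing the (3 x 3) cofactor determinant gives 3.

3


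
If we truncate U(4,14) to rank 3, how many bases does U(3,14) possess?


Truncating U(4,14) to rank 3 gives U(3,14).
Bases of U(3,14) are all 3-element subsets of 14 elements.
Number of bases = C(14,3) = 14! / (3! * 11!) = 364.

364


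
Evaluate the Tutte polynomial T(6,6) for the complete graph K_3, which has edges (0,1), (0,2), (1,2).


T(K_3; x,y) = x^2 + x + y.
T(6,6) = 36 + 6 + 6 = 48.

48


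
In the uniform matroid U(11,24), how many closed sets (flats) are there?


Flats of U(11,24): every subset of size < 11 is a flat, plus E itself.
Count = C(24,0) + C(24,1) + C(24,2) + C(24,3) + C(24,4) + C(24,5) + C(24,6) + C(24,7) + C(24,8) + C(24,9) + C(24,10) + 1
     = 1 + 24 + 276 + 2024 + 10626 + 42504 + 134596 + 346104 + 735471 + 1307504 + 1961256 + 1
     = 4540387.

4540387


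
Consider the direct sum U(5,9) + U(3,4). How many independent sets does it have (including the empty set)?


For a direct sum, |I(M1+M2)| = |I(M1)| * |I(M2)|.
|I(U(5,9))| = sum C(9,k) for k=0..5 = 382.
|I(U(3,4))| = sum C(4,k) for k=0..3 = 15.
Total = 382 * 15 = 5730.

5730


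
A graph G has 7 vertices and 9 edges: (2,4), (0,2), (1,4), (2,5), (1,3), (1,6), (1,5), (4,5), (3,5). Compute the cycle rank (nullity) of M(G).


Cycle rank (nullity) = |E| - r(M) = |E| - (|V| - c).
|E| = 9, |V| = 7, c = 1.
Nullity = 9 - (7 - 1) = 9 - 6 = 3.

3


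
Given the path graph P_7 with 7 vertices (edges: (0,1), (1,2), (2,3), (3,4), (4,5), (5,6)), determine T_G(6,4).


A path on 7 vertices is a tree with 6 edges.
T(x,y) = x^(6) for any tree.
T(6,4) = 6^6 = 46656.

46656


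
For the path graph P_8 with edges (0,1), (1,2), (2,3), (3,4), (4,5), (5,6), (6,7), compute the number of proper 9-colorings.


P(P_8, k) = k * (k-1)^(7).
P(9) = 9 * 8^7 = 9 * 2097152 = 18874368.

18874368


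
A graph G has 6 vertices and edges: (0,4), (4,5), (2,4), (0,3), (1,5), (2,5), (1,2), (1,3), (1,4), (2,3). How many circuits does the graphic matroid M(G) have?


A circuit in a graphic matroid = edge set of a simple cycle.
G has 6 vertices and 10 edges.
Enumerating all minimal edge subsets forming cycles...
Total circuits found: 22.

22


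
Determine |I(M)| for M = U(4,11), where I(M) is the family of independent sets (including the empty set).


Independent sets of U(4,11) are all subsets of size <= 4.
Count = (11 choose 0) + (11 choose 1) + (11 choose 2) + (11 choose 3) + (11 choose 4)
     = 1 + 11 + 55 + 165 + 330
     = 562.

562


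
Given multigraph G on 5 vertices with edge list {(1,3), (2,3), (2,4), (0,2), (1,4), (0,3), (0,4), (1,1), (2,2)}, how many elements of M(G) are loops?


In a graphic matroid, a loop is a self-loop edge (u,u) with rank 0.
Examining all 9 edges for self-loops...
Self-loops found: (1,1), (2,2)
Number of loops = 2.

2


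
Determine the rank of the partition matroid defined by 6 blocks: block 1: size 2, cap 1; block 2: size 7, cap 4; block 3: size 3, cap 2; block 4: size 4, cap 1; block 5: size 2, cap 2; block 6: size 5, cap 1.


Rank of a partition matroid = sum of min(|Si|, ci) for each block.
= min(2,1) + min(7,4) + min(3,2) + min(4,1) + min(2,2) + min(5,1)
= 1 + 4 + 2 + 1 + 2 + 1
= 11.

11


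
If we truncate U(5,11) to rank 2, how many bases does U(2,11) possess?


Truncating U(5,11) to rank 2 gives U(2,11).
Bases of U(2,11) are all 2-element subsets of 11 elements.
Number of bases = C(11,2) = (11 * 10) / (1 * 2) = 55.

55


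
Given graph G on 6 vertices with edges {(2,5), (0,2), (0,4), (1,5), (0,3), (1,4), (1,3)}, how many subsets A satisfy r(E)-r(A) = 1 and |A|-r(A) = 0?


R(x,y) = sum over A in 2^E of x^(r(E)-r(A)) * y^(|A|-r(A)).
G has 6 vertices, 7 edges. r(E) = 5.
Enumerate all 2^7 = 128 subsets.
Count subsets with r(E)-r(A)=1 and |A|-r(A)=0: 34.

34


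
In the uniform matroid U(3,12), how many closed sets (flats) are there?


Flats of U(3,12): every subset of size < 3 is a flat, plus E itself.
Count = (12 choose 0) + (12 choose 1) + (12 choose 2) + 1
     = 1 + 12 + 66 + 1
     = 80.

80


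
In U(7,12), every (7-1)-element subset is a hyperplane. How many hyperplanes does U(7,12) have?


Hyperplanes of U(7,12) are flats of rank 6.
In a uniform matroid, these are exactly the (6)-element subsets.
Count = C(12,6) = 12! / (6! * 6!) = 924.

924


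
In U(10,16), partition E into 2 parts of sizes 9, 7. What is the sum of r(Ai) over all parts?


r(Ai) = min(|Ai|, 10) for each part.
Sum = min(9,10) + min(7,10)
    = 9 + 7
    = 16.

16


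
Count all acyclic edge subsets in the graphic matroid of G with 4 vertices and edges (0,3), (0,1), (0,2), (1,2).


An independent set in a graphic matroid is an acyclic edge subset.
G has 4 vertices and 4 edges.
Enumerate all 2^4 = 16 subsets, checking for acyclicity.
Total independent sets = 14.

14


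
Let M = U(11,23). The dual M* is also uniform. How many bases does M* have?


The dual of U(r,n) is U(n-r, n) = U(12,23).
Bases of U(12,23) are all (12)-element subsets.
|B(M*)| = C(23,12) = 23! / (12! * 11!) = 1352078.

1352078


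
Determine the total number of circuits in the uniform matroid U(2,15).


In U(2,15), circuits are the (3)-element subsets.
Any set of 3 elements is dependent, and removing any one element gives
an independent set of size 2, so it is a minimal dependent set.
Number of circuits = C(15,3) = (15 * 14 * 13) / (1 * 2 * 3) = 455.

455


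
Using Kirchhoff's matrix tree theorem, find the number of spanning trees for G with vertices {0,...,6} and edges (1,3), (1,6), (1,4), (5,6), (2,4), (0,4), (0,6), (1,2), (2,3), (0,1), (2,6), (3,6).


By Kirchhoff's matrix tree theorem, the number of spanning trees equals
the determinant of any cofactor of the Laplacian matrix L.
G has 7 vertices and 12 edges.
Computing the (6 x 6) cofactor determinant gives 209.

209


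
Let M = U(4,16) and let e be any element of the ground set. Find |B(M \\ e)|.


Deleting e from U(4,16) gives U(4,15) since n > r.
Bases of U(4,15) = (15 choose 4) = 1365.

1365


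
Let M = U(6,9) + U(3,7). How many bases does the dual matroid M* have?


(M1+M2)* = M1* + M2*.
M1* = U(3,9), bases: C(9,3) = 84.
M2* = U(4,7), bases: C(7,4) = 35.
|B(M*)| = 84 * 35 = 2940.

2940


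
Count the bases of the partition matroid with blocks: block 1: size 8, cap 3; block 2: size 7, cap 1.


A basis picks exactly ci elements from block i.
Number of bases = product of C(|Si|, ci).
= C(8,3) * C(7,1)
= 56 * 7
= 392.

392


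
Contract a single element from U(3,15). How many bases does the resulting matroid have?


Contracting e from U(3,15) gives U(2,14).
Bases of U(2,14) = (14 choose 2) = 91.

91


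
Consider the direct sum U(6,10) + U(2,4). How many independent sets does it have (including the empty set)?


For a direct sum, |I(M1+M2)| = |I(M1)| * |I(M2)|.
|I(U(6,10))| = sum C(10,k) for k=0..6 = 848.
|I(U(2,4))| = sum C(4,k) for k=0..2 = 11.
Total = 848 * 11 = 9328.

9328


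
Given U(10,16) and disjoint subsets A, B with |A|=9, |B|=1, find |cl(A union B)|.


|A union B| = 9 + 1 = 10 (disjoint).
In U(10,16), cl(S) = S if |S| < 10, else cl(S) = E.
Since 10 >= 10, cl(A union B) = E.
|cl(A union B)| = 16.

16


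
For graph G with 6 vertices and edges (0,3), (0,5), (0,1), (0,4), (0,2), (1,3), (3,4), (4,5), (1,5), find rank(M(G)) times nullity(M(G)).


r(M) = |V| - c = 6 - 1 = 5.
nullity = |E| - r(M) = 9 - 5 = 4.
Product = 5 * 4 = 20.

20


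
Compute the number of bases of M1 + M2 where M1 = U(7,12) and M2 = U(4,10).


Bases of a direct sum M1 + M2: |B| = |B(M1)| * |B(M2)|.
|B(U(7,12))| = C(12,7) = 792.
|B(U(4,10))| = C(10,4) = 210.
Total bases = 792 * 210 = 166320.

166320


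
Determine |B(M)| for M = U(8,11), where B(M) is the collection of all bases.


Bases of U(8,11) are all 8-element subsets of the 11-element ground set.
Number of bases = C(11,8).
C(11,8) = 165.

165


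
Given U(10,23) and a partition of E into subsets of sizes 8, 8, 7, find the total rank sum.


r(Ai) = min(|Ai|, 10) for each part.
Sum = min(8,10) + min(8,10) + min(7,10)
    = 8 + 8 + 7
    = 23.

23


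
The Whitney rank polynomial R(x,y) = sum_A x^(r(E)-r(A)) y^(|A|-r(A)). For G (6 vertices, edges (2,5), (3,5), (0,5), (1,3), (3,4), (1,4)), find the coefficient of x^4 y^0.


R(x,y) = sum over A in 2^E of x^(r(E)-r(A)) * y^(|A|-r(A)).
G has 6 vertices, 6 edges. r(E) = 5.
Enumerate all 2^6 = 64 subsets.
Count subsets with r(E)-r(A)=4 and |A|-r(A)=0: 6.

6


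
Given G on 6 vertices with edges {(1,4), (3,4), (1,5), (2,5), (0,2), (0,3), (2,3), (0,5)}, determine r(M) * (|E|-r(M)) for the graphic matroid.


r(M) = |V| - c = 6 - 1 = 5.
nullity = |E| - r(M) = 8 - 5 = 3.
Product = 5 * 3 = 15.

15


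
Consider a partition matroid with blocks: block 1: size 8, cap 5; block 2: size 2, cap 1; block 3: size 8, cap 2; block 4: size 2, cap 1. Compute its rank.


Rank of a partition matroid = sum of min(|Si|, ci) for each block.
= min(8,5) + min(2,1) + min(8,2) + min(2,1)
= 5 + 1 + 2 + 1
= 9.

9


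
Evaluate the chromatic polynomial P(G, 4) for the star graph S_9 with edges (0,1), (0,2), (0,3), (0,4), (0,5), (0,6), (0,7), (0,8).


P(tree, k) = k * (k-1)^(8) for any tree on 9 vertices.
P(4) = 4 * 3^8 = 4 * 6561 = 26244.

26244


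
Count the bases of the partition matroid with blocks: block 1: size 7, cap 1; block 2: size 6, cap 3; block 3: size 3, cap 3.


A basis picks exactly ci elements from block i.
Number of bases = product of C(|Si|, ci).
= C(7,1) * C(6,3) * C(3,3)
= 7 * 20 * 1
= 140.

140


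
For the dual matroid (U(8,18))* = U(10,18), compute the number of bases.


The dual of U(r,n) is U(n-r, n) = U(10,18).
Bases of U(10,18) are all (10)-element subsets.
|B(M*)| = C(18,10) = 43758.

43758


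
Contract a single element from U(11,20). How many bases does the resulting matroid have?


Contracting e from U(11,20) gives U(10,19).
Bases of U(10,19) = C(19,10) = 92378.

92378


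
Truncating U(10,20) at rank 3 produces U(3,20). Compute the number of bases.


Truncating U(10,20) to rank 3 gives U(3,20).
Bases of U(3,20) are all 3-element subsets of 20 elements.
Number of bases = C(20,3) = 20! / (3! * 17!) = 1140.

1140


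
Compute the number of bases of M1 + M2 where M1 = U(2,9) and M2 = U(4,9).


Bases of a direct sum M1 + M2: |B| = |B(M1)| * |B(M2)|.
|B(U(2,9))| = C(9,2) = 36.
|B(U(4,9))| = C(9,4) = 126.
Total bases = 36 * 126 = 4536.

4536


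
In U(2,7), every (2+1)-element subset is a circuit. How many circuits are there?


In U(2,7), circuits are the (3)-element subsets.
Any set of 3 elements is dependent, and removing any one element gives
an independent set of size 2, so it is a minimal dependent set.
Number of circuits = C(7,3) = (7 * 6 * 5) / (1 * 2 * 3) = 35.

35


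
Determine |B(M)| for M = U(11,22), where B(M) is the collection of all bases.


Bases of U(11,22) are all 11-element subsets of the 22-element ground set.
Number of bases = C(22,11).
(22 choose 11) = 705432.

705432


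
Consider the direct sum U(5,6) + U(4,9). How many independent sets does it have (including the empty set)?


For a direct sum, |I(M1+M2)| = |I(M1)| * |I(M2)|.
|I(U(5,6))| = sum C(6,k) for k=0..5 = 63.
|I(U(4,9))| = sum C(9,k) for k=0..4 = 256.
Total = 63 * 256 = 16128.

16128


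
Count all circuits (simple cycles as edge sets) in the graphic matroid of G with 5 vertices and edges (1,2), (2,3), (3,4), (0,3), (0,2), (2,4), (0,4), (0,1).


A circuit in a graphic matroid = edge set of a simple cycle.
G has 5 vertices and 8 edges.
Enumerating all minimal edge subsets forming cycles...
Total circuits found: 12.

12


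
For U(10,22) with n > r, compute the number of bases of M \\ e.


Deleting e from U(10,22) gives U(10,21) since n > r.
Bases of U(10,21) = C(21,10) = 21! / (10! * 11!) = 352716.

352716


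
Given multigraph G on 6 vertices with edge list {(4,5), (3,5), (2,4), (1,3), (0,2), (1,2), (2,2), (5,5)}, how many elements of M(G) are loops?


In a graphic matroid, a loop is a self-loop edge (u,u) with rank 0.
Examining all 8 edges for self-loops...
Self-loops found: (2,2), (5,5)
Number of loops = 2.

2


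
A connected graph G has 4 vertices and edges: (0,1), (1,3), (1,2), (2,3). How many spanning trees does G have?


By Kirchhoff's matrix tree theorem, the number of spanning trees equals
the determinant of any cofactor of the Laplacian matrix L.
G has 4 vertices and 4 edges.
Computing the (3 x 3) cofactor determinant gives 3.

3


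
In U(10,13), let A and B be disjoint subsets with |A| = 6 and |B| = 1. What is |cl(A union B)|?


|A union B| = 6 + 1 = 7 (disjoint).
In U(10,13), cl(S) = S if |S| < 10, else cl(S) = E.
Since 7 < 10, cl(A union B) = A union B.
|cl(A union B)| = 7.

7


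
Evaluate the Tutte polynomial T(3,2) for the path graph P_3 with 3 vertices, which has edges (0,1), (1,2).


A path on 3 vertices is a tree with 2 edges.
T(x,y) = x^(2) for any tree.
T(3,2) = 3^2 = 9.

9


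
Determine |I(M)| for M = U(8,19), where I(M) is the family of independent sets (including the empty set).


Independent sets of U(8,19) are all subsets of size <= 8.
Count = (19 choose 0) + (19 choose 1) + (19 choose 2) + (19 choose 3) + (19 choose 4) + (19 choose 5) + (19 choose 6) + (19 choose 7) + (19 choose 8)
     = 1 + 19 + 171 + 969 + 3876 + 11628 + 27132 + 50388 + 75582
     = 169766.

169766


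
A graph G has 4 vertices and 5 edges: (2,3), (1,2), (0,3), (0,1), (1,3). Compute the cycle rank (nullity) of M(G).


Cycle rank (nullity) = |E| - r(M) = |E| - (|V| - c).
|E| = 5, |V| = 4, c = 1.
Nullity = 5 - (4 - 1) = 5 - 3 = 2.

2


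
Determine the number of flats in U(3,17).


Flats of U(3,17): every subset of size < 3 is a flat, plus E itself.
Count = (17 choose 0) + (17 choose 1) + (17 choose 2) + 1
     = 1 + 17 + 136 + 1
     = 155.

155


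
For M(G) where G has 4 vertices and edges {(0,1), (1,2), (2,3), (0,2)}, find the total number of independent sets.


An independent set in a graphic matroid is an acyclic edge subset.
G has 4 vertices and 4 edges.
Enumerate all 2^4 = 16 subsets, checking for acyclicity.
Total independent sets = 14.

14


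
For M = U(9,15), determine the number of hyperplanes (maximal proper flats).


Hyperplanes of U(9,15) are flats of rank 8.
In a uniform matroid, these are exactly the (8)-element subsets.
Count = C(15,8) = 6435.

6435


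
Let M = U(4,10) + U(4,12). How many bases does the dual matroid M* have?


(M1+M2)* = M1* + M2*.
M1* = U(6,10), bases: C(10,6) = 210.
M2* = U(8,12), bases: C(12,8) = 495.
|B(M*)| = 210 * 495 = 103950.

103950


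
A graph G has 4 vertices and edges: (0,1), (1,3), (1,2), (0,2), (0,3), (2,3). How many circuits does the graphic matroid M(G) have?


A circuit in a graphic matroid = edge set of a simple cycle.
G has 4 vertices and 6 edges.
Enumerating all minimal edge subsets forming cycles...
Total circuits found: 7.

7


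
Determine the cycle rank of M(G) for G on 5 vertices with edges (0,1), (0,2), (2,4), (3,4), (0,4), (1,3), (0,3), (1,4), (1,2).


Cycle rank (nullity) = |E| - r(M) = |E| - (|V| - c).
|E| = 9, |V| = 5, c = 1.
Nullity = 9 - (5 - 1) = 9 - 4 = 5.

5


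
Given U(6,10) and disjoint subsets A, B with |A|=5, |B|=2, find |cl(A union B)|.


|A union B| = 5 + 2 = 7 (disjoint).
In U(6,10), cl(S) = S if |S| < 6, else cl(S) = E.
Since 7 >= 6, cl(A union B) = E.
|cl(A union B)| = 10.

10


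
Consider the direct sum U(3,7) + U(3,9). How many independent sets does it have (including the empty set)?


For a direct sum, |I(M1+M2)| = |I(M1)| * |I(M2)|.
|I(U(3,7))| = sum C(7,k) for k=0..3 = 64.
|I(U(3,9))| = sum C(9,k) for k=0..3 = 130.
Total = 64 * 130 = 8320.

8320


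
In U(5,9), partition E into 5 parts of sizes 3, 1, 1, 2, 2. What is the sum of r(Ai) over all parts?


r(Ai) = min(|Ai|, 5) for each part.
Sum = min(3,5) + min(1,5) + min(1,5) + min(2,5) + min(2,5)
    = 3 + 1 + 1 + 2 + 2
    = 9.

9


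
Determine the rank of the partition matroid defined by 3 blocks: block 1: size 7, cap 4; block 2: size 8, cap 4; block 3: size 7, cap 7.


Rank of a partition matroid = sum of min(|Si|, ci) for each block.
= min(7,4) + min(8,4) + min(7,7)
= 4 + 4 + 7
= 15.

15


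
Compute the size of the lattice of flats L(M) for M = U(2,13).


Flats of U(2,13): every subset of size < 2 is a flat, plus E itself.
Count = C(13,0) + C(13,1) + 1
     = 1 + 13 + 1
     = 15.

15


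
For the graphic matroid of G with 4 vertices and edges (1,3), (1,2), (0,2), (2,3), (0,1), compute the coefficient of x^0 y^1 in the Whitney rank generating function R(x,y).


R(x,y) = sum over A in 2^E of x^(r(E)-r(A)) * y^(|A|-r(A)).
G has 4 vertices, 5 edges. r(E) = 3.
Enumerate all 2^5 = 32 subsets.
Count subsets with r(E)-r(A)=0 and |A|-r(A)=1: 5.

5


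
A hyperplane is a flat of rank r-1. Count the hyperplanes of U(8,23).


Hyperplanes of U(8,23) are flats of rank 7.
In a uniform matroid, these are exactly the (7)-element subsets.
Count = C(23,7) = 23! / (7! * 16!) = 245157.

245157


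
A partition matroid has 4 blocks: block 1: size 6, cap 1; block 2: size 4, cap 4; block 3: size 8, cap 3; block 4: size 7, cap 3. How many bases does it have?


A basis picks exactly ci elements from block i.
Number of bases = product of C(|Si|, ci).
= C(6,1) * C(4,4) * C(8,3) * C(7,3)
= 6 * 1 * 56 * 35
= 11760.

11760


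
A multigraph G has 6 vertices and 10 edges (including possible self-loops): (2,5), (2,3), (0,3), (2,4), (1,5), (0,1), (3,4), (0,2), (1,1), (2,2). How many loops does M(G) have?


In a graphic matroid, a loop is a self-loop edge (u,u) with rank 0.
Examining all 10 edges for self-loops...
Self-loops found: (1,1), (2,2)
Number of loops = 2.

2
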